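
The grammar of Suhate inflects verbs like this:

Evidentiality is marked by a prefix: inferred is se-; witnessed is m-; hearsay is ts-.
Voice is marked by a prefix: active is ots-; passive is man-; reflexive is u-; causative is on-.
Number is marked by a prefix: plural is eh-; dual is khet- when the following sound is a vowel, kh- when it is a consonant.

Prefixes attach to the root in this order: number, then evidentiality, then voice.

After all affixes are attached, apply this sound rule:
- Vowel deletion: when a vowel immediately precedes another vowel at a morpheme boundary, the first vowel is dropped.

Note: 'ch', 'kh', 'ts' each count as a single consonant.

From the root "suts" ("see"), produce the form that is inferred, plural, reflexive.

usehsuts

Attach number plural eh- → ehsuts.
Attach evidentiality inferred se- → seehsuts.
Attach voice reflexive u- → useehsuts.
Apply vowel deletion: useehsuts → usehsuts.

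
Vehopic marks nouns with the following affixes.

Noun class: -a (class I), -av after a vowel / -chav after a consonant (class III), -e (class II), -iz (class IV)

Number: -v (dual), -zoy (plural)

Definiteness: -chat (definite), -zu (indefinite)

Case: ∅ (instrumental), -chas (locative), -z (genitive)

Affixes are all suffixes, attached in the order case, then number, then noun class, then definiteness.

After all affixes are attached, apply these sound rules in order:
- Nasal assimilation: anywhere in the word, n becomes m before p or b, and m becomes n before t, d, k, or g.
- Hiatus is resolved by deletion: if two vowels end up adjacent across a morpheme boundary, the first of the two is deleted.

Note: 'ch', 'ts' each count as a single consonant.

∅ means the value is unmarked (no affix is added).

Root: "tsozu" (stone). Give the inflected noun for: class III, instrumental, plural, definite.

case = instrumental: zero marking, form stays tsozu.
Attach number plural -zoy → tsozuzoy.
Attach noun class class III -chav (after consonant 'y') → tsozuzoychav.
Attach definiteness definite -chat → tsozuzoychavchat.
Nasal assimilation: no change.
Vowel deletion: no change.

tsozuzoychavchat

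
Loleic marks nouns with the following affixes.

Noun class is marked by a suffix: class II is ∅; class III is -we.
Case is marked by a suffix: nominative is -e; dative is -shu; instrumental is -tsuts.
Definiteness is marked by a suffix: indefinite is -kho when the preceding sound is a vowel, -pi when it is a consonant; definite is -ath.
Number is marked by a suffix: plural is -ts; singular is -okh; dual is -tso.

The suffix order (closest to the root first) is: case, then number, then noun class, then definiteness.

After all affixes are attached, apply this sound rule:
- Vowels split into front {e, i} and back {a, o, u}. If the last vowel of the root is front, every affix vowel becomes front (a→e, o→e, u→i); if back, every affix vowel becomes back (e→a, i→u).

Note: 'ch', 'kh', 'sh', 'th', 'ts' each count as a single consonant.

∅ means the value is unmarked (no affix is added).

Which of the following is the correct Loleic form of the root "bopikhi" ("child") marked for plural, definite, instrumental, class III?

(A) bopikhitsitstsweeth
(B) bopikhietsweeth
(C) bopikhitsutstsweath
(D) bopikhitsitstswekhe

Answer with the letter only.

Attach case instrumental -tsuts → bopikhitsuts.
Attach number plural -ts → bopikhitsutsts.
Attach noun class class III -we → bopikhitsutstswe.
Attach definiteness definite -ath → bopikhitsutstsweath.
Apply vowel harmony: bopikhitsutstsweath → bopikhitsitstsweeth.
So the correct form is bopikhitsitstsweeth, option (A).
(D) bopikhitsitstswekhe is wrong: it uses indefinite instead of definite for definiteness.
(B) bopikhietsweeth is wrong: it uses nominative instead of instrumental for case.
(C) bopikhitsutstsweath is wrong: it fails to apply the sound rule(s).

A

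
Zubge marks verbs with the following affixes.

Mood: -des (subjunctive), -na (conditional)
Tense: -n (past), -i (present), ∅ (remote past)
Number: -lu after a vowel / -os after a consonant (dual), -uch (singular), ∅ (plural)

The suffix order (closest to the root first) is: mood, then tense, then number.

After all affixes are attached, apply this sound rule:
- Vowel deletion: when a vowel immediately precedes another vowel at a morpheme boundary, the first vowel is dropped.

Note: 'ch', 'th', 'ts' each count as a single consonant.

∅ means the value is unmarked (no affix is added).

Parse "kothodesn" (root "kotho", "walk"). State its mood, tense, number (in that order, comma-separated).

Segment: kotho-des-n.
mood: -des → subjunctive.
tense: -n → past.
number: ∅ → plural.

subjunctive, past, plural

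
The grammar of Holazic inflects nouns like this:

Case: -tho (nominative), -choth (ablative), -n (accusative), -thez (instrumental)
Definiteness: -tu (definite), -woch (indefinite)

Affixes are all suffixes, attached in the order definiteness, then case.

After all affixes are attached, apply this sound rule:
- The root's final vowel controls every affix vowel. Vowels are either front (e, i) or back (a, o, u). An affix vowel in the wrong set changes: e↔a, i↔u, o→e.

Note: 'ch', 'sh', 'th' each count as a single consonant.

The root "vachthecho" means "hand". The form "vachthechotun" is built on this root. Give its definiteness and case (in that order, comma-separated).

Segment: vachthecho-tu-n.
definiteness: -tu → definite.
case: -n → accusative.

definite, accusative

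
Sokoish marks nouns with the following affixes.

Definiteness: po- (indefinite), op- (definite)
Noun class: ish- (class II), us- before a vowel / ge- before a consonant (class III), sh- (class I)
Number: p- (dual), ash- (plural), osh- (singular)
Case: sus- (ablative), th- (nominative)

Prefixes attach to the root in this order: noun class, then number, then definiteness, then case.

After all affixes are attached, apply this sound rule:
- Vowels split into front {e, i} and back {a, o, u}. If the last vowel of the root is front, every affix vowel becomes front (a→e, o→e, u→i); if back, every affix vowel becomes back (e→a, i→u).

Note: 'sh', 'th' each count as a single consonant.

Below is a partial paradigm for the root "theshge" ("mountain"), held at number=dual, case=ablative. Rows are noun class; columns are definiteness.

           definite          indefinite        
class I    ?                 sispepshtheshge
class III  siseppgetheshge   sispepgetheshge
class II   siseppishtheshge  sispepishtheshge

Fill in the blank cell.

siseppshtheshge

Attach noun class class I sh- → shtheshge.
Attach number dual p- → pshtheshge.
Attach definiteness definite op- → oppshtheshge.
Attach case ablative sus- → susoppshtheshge.
Apply vowel harmony: susoppshtheshge → siseppshtheshge.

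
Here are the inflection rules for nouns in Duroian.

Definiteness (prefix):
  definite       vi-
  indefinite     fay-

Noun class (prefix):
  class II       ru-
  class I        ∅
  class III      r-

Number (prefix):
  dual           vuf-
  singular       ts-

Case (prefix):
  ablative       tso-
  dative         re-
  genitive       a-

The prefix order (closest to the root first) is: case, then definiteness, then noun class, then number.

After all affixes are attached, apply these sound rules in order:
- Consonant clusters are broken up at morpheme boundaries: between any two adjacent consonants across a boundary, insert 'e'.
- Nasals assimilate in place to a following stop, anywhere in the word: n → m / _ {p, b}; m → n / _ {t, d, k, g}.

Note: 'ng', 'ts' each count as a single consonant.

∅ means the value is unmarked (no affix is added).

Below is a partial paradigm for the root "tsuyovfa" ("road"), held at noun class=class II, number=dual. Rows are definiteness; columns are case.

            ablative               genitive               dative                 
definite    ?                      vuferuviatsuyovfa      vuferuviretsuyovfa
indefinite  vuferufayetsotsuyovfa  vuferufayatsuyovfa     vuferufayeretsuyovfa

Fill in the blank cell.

Attach case ablative tso- → tsotsuyovfa.
Attach definiteness definite vi- → vitsotsuyovfa.
Attach noun class class II ru- → ruvitsotsuyovfa.
Attach number dual vuf- → vufruvitsotsuyovfa.
Apply epenthesis: vufruvitsotsuyovfa → vuferuvitsotsuyovfa.
Nasal assimilation: no change.

vuferuvitsotsuyovfa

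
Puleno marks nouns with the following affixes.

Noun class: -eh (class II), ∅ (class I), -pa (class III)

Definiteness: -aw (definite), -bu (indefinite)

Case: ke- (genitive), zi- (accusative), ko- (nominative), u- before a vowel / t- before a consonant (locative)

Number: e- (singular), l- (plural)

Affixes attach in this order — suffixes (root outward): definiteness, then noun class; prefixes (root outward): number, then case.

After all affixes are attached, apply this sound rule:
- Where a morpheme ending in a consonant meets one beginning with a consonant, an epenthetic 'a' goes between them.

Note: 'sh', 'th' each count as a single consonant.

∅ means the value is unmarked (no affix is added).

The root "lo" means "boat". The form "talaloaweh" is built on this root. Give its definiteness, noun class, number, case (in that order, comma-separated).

definite, class II, plural, locative

Segment: t-l-lo-aw-eh.
definiteness: -aw → definite.
noun class: -eh → class II.
number: l- → plural.
case: u/t- → locative.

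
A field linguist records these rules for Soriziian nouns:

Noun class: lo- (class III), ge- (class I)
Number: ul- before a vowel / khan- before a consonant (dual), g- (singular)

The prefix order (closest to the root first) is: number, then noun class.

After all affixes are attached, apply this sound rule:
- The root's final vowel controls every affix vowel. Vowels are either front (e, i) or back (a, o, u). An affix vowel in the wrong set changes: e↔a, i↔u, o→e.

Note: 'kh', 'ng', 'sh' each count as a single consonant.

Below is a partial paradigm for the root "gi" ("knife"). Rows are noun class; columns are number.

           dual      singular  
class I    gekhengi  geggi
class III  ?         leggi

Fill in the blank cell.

lekhengi

Attach number dual khan- (before consonant 'g') → khangi.
Attach noun class class III lo- → lokhangi.
Apply vowel harmony: lokhangi → lekhengi.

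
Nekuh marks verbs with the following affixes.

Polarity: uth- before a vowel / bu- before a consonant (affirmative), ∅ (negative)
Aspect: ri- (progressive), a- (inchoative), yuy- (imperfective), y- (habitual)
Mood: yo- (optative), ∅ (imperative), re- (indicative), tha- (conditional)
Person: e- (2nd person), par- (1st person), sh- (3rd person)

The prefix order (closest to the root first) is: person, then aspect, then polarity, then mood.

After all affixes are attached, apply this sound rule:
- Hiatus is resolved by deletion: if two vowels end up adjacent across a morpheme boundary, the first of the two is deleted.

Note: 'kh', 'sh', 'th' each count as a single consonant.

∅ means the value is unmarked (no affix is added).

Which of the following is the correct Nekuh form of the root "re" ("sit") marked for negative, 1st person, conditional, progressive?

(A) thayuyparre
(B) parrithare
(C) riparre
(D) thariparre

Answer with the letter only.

D

Attach person 1st person par- → parre.
Attach aspect progressive ri- → riparre.
polarity = negative: zero marking, form stays riparre.
Attach mood conditional tha- → thariparre.
Vowel deletion: no change.
So the correct form is thariparre, option (D).
(B) parrithare is wrong: it has the affixes in the wrong order.
(C) riparre is wrong: it uses imperative instead of conditional for mood.
(A) thayuyparre is wrong: it uses imperfective instead of progressive for aspect.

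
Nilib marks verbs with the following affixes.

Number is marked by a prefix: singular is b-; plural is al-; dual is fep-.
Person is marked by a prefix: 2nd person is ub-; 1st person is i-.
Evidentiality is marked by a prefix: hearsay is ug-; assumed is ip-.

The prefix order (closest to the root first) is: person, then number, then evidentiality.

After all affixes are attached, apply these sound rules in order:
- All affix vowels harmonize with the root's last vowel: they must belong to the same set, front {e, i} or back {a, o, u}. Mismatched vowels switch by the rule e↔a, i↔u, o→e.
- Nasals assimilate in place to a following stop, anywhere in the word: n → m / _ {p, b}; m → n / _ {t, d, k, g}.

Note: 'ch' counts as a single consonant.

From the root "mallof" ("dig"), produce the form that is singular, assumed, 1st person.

Attach person 1st person i- → imallof.
Attach number singular b- → bimallof.
Attach evidentiality assumed ip- → ipbimallof.
Apply vowel harmony: ipbimallof → upbumallof.
Nasal assimilation: no change.

upbumallof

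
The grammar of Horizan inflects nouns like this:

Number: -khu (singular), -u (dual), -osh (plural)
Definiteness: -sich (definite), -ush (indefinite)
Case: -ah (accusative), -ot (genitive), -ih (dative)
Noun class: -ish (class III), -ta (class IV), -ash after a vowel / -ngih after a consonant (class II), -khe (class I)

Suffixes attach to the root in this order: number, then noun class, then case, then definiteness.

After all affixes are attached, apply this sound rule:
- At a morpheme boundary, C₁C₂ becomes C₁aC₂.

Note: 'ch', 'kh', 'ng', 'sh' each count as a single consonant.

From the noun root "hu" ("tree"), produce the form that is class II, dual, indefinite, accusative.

Attach number dual -u → huu.
Attach noun class class II -ash (after vowel 'u') → huuash.
Attach case accusative -ah → huuashah.
Attach definiteness indefinite -ush → huuashahush.
Epenthesis: no change.

huuashahush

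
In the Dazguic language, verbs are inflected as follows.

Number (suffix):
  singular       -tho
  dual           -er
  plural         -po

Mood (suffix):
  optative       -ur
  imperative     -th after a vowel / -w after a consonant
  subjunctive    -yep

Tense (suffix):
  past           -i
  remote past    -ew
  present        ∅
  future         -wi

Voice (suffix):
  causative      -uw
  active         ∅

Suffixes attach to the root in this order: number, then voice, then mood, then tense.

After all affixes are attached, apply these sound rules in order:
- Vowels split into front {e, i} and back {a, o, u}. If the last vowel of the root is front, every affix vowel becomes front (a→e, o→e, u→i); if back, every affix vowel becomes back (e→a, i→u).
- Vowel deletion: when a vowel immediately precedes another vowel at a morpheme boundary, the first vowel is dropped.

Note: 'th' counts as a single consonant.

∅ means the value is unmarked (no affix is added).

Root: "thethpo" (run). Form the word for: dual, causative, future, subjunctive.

thethparuwyapwu

Attach number dual -er → thethpoer.
Attach voice causative -uw → thethpoeruw.
Attach mood subjunctive -yep → thethpoeruwyep.
Attach tense future -wi → thethpoeruwyepwi.
Apply vowel harmony: thethpoeruwyepwi → thethpoaruwyapwu.
Apply vowel deletion: thethpoaruwyapwu → thethparuwyapwu.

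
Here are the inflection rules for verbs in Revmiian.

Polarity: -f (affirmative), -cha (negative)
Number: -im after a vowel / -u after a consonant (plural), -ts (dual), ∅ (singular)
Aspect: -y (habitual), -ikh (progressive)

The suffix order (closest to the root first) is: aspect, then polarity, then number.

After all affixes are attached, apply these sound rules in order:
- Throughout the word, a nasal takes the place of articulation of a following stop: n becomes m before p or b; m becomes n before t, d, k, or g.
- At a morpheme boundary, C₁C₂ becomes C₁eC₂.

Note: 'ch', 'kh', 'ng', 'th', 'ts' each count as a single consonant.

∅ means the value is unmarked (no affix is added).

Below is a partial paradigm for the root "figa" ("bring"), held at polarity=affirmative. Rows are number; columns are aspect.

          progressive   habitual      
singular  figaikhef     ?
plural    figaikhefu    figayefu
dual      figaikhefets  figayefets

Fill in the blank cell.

Attach aspect habitual -y → figay.
Attach polarity affirmative -f → figayf.
number = singular: zero marking, form stays figayf.
Nasal assimilation: no change.
Apply epenthesis: figayf → figayef.

figayef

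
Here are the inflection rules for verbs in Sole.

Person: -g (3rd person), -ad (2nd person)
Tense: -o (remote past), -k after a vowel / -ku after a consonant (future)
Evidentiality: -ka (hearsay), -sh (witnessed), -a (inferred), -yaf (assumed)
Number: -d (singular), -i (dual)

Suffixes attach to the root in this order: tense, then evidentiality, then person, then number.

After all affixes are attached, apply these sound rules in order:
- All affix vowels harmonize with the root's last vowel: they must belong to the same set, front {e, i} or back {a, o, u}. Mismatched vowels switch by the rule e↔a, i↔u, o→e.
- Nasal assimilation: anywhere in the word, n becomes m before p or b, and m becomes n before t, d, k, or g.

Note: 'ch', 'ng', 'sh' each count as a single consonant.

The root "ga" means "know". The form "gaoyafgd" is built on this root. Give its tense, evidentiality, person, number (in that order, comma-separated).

Segment: ga-o-yaf-g-d.
tense: -o → remote past.
evidentiality: -yaf → assumed.
person: -g → 3rd person.
number: -d → singular.

remote past, assumed, 3rd person, singular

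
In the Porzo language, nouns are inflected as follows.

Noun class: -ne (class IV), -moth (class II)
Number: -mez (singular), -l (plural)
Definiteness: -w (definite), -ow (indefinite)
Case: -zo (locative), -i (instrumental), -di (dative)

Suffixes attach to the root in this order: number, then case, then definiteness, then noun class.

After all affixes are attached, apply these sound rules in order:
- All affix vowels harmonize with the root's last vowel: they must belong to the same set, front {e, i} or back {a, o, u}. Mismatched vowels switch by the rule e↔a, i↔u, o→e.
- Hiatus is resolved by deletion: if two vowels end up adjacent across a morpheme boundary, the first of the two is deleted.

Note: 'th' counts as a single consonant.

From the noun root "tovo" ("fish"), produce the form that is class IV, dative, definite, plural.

tovolduwna

Attach number plural -l → tovol.
Attach case dative -di → tovoldi.
Attach definiteness definite -w → tovoldiw.
Attach noun class class IV -ne → tovoldiwne.
Apply vowel harmony: tovoldiwne → tovolduwna.
Vowel deletion: no change.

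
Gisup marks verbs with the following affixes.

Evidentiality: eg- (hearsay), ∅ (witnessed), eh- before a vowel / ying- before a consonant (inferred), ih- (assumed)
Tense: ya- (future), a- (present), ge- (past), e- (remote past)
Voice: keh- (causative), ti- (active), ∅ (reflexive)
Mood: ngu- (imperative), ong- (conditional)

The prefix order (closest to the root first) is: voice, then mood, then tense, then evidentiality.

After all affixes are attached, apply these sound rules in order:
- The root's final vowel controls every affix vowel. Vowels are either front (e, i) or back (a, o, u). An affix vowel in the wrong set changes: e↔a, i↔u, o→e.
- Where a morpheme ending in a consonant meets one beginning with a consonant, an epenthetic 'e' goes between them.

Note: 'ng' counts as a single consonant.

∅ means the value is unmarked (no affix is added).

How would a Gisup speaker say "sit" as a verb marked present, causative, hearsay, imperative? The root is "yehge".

Attach voice causative keh- → kehyehge.
Attach mood imperative ngu- → ngukehyehge.
Attach tense present a- → angukehyehge.
Attach evidentiality hearsay eg- → egangukehyehge.
Apply vowel harmony: egangukehyehge → egengikehyehge.
Apply epenthesis: egengikehyehge → egengikeheyehge.

egengikeheyehge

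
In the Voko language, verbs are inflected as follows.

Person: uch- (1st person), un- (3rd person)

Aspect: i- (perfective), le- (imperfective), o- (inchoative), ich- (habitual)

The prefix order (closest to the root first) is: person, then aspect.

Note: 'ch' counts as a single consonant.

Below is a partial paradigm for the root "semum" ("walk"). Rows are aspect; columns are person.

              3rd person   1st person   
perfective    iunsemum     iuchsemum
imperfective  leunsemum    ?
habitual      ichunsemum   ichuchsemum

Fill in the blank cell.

Attach person 1st person uch- → uchsemum.
Attach aspect imperfective le- → leuchsemum.

leuchsemum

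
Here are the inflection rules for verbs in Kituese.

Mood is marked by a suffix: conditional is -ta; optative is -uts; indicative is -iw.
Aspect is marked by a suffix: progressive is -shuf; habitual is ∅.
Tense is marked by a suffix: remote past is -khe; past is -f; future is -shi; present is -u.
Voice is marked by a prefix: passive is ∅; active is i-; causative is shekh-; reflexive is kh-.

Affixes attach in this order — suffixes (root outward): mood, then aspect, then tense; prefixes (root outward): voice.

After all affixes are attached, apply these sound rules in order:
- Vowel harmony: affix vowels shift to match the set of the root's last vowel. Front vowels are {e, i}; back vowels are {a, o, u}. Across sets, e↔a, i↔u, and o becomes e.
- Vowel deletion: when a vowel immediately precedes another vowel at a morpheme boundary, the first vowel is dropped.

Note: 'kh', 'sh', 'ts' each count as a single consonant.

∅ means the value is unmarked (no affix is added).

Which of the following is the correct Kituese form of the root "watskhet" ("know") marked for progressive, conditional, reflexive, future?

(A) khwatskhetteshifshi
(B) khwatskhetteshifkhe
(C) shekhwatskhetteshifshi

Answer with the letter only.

A

Attach voice reflexive kh- → khwatskhet.
Attach mood conditional -ta → khwatskhetta.
Attach aspect progressive -shuf → khwatskhettashuf.
Attach tense future -shi → khwatskhettashufshi.
Apply vowel harmony: khwatskhettashufshi → khwatskhetteshifshi.
Vowel deletion: no change.
So the correct form is khwatskhetteshifshi, option (A).
(B) khwatskhetteshifkhe is wrong: it uses remote past instead of future for tense.
(C) shekhwatskhetteshifshi is wrong: it uses causative instead of reflexive for voice.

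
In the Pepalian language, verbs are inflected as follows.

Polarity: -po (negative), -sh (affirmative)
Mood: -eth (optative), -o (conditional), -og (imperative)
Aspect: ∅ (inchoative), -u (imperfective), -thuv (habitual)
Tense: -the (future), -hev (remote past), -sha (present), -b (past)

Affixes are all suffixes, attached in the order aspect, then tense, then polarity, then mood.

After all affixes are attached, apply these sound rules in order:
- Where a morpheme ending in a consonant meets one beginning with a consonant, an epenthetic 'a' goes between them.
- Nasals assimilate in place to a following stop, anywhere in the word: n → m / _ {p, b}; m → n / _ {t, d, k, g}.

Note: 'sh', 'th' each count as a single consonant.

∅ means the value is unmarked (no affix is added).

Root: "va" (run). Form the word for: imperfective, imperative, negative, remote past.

Attach aspect imperfective -u → vau.
Attach tense remote past -hev → vauhev.
Attach polarity negative -po → vauhevpo.
Attach mood imperative -og → vauhevpoog.
Apply epenthesis: vauhevpoog → vauhevapoog.
Nasal assimilation: no change.

vauhevapoog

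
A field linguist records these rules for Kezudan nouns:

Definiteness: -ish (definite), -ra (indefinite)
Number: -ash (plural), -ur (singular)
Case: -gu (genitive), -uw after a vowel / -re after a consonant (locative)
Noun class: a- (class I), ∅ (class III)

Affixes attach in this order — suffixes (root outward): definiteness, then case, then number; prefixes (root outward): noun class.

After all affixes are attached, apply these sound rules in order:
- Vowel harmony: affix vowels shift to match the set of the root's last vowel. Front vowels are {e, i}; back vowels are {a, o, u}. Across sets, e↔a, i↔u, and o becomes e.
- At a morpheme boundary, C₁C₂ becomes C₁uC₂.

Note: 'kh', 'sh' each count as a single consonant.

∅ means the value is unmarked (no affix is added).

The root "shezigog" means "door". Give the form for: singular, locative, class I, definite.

Attach definiteness definite -ish → shezigogish.
Attach noun class class I a- → ashezigogish.
Attach case locative -re (after consonant 'sh') → ashezigogishre.
Attach number singular -ur → ashezigogishreur.
Apply vowel harmony: ashezigogishreur → ashezigogushraur.
Apply epenthesis: ashezigogushraur → ashezigogushuraur.

ashezigogushuraur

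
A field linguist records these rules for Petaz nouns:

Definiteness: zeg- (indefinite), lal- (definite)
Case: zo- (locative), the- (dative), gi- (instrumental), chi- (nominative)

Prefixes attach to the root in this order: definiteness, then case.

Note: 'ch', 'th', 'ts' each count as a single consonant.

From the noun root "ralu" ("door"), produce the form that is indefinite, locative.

zozegralu

Attach definiteness indefinite zeg- → zegralu.
Attach case locative zo- → zozegralu.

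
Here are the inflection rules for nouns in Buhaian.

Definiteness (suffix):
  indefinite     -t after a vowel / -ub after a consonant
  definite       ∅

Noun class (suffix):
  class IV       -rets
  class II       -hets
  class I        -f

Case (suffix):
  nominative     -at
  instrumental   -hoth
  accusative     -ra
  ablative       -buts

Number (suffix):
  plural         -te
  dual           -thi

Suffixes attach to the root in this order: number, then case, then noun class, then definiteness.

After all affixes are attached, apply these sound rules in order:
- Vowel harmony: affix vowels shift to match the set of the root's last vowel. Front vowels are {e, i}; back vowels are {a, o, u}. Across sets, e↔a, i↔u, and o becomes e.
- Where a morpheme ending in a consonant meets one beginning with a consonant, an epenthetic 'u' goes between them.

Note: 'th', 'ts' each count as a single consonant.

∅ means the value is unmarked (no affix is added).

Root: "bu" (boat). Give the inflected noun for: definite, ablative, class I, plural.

butabutsuf

Attach number plural -te → bute.
Attach case ablative -buts → butebuts.
Attach noun class class I -f → butebutsf.
definiteness = definite: zero marking, form stays butebutsf.
Apply vowel harmony: butebutsf → butabutsf.
Apply epenthesis: butabutsf → butabutsuf.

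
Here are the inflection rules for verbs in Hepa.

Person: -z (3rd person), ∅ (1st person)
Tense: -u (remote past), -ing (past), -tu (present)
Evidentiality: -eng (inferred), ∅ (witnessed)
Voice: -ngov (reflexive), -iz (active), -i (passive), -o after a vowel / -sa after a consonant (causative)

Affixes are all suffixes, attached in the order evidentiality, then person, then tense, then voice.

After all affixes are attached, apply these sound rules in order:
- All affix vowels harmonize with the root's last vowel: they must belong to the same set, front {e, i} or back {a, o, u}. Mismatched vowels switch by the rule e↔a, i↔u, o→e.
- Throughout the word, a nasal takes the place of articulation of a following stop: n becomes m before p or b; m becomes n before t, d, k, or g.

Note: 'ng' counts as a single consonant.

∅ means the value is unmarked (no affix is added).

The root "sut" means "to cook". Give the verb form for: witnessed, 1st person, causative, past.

sutungsa

evidentiality = witnessed: zero marking, form stays sut.
person = 1st person: zero marking, form stays sut.
Attach tense past -ing → suting.
Attach voice causative -sa (after consonant 'ng') → sutingsa.
Apply vowel harmony: sutingsa → sutungsa.
Nasal assimilation: no change.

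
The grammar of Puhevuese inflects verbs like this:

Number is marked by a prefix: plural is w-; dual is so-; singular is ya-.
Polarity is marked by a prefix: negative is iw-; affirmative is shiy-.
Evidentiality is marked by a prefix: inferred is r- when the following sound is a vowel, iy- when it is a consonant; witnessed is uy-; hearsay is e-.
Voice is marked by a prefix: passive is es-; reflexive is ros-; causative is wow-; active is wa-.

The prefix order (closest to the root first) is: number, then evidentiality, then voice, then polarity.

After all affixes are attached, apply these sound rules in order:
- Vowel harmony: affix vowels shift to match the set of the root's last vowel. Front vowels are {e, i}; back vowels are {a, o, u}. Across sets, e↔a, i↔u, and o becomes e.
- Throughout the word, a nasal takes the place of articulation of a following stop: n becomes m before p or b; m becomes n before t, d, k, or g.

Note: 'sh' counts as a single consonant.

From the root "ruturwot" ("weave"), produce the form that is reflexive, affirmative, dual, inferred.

shuyrosuysoruturwot

Attach number dual so- → soruturwot.
Attach evidentiality inferred iy- (before consonant 's') → iysoruturwot.
Attach voice reflexive ros- → rosiysoruturwot.
Attach polarity affirmative shiy- → shiyrosiysoruturwot.
Apply vowel harmony: shiyrosiysoruturwot → shuyrosuysoruturwot.
Nasal assimilation: no change.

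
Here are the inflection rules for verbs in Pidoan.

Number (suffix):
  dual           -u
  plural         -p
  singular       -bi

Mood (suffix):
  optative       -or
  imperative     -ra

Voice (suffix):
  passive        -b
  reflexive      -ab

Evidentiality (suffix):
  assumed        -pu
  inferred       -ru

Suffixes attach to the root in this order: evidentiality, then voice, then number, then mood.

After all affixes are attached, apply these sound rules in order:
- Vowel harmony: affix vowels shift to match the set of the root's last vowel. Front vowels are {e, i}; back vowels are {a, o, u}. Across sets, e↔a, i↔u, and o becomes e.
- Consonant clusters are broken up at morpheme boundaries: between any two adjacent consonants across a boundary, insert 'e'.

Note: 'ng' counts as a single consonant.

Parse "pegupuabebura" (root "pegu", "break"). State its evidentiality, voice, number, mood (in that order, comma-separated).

Segment: pegu-pu-ab-bi-ra.
evidentiality: -pu → assumed.
voice: -ab → reflexive.
number: -bi → singular.
mood: -ra → imperative.

assumed, reflexive, singular, imperative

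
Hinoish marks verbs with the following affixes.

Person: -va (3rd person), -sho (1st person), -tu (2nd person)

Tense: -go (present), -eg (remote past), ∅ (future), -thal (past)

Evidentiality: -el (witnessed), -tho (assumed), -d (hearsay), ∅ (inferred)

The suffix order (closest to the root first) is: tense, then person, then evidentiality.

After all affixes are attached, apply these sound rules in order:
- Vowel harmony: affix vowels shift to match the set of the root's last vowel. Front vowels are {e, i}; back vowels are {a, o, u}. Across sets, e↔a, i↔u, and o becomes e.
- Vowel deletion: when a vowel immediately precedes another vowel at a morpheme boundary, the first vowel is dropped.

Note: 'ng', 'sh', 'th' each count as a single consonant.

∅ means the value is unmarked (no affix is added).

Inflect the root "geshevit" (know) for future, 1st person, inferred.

geshevitshe

tense = future: zero marking, form stays geshevit.
Attach person 1st person -sho → geshevitsho.
evidentiality = inferred: zero marking, form stays geshevitsho.
Apply vowel harmony: geshevitsho → geshevitshe.
Vowel deletion: no change.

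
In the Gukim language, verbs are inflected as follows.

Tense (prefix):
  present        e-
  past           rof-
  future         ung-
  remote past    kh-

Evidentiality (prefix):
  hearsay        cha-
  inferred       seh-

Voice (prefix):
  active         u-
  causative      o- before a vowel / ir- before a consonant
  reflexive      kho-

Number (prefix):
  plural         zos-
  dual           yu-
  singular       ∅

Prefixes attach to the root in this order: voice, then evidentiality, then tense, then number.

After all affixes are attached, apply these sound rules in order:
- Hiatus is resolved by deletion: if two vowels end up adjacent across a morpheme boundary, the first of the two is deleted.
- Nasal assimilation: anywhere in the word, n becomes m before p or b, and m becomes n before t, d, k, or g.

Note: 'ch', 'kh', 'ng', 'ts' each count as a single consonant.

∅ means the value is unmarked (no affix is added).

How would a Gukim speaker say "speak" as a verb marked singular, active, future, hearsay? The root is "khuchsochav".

ungchukhuchsochav

Attach voice active u- → ukhuchsochav.
Attach evidentiality hearsay cha- → chaukhuchsochav.
Attach tense future ung- → ungchaukhuchsochav.
number = singular: zero marking, form stays ungchaukhuchsochav.
Apply vowel deletion: ungchaukhuchsochav → ungchukhuchsochav.
Nasal assimilation: no change.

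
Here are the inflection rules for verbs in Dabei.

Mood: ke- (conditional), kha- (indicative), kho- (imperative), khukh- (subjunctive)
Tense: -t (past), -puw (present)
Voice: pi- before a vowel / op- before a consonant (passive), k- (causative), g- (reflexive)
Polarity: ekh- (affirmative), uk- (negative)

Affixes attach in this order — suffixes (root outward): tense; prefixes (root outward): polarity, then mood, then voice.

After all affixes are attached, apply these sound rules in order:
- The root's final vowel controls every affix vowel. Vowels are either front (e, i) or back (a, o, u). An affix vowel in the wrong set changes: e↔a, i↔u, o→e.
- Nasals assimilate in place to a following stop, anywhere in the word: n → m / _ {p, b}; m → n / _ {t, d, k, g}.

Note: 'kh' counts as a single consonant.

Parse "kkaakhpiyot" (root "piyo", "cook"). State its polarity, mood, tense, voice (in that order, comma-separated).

Segment: k-ke-ekh-piyo-t.
polarity: ekh- → affirmative.
mood: ke- → conditional.
tense: -t → past.
voice: k- → causative.

affirmative, conditional, past, causative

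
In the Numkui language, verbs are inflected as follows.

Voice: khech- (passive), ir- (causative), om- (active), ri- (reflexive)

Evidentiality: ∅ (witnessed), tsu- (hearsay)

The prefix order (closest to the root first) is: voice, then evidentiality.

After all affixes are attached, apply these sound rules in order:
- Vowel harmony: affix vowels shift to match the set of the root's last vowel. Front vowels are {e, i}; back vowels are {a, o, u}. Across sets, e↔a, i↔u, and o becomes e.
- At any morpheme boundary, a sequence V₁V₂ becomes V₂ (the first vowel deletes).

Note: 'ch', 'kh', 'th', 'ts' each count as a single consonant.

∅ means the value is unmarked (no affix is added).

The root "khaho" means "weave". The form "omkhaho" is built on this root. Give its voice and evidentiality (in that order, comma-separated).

Segment: om-khaho.
voice: om- → active.
evidentiality: ∅ → witnessed.

active, witnessed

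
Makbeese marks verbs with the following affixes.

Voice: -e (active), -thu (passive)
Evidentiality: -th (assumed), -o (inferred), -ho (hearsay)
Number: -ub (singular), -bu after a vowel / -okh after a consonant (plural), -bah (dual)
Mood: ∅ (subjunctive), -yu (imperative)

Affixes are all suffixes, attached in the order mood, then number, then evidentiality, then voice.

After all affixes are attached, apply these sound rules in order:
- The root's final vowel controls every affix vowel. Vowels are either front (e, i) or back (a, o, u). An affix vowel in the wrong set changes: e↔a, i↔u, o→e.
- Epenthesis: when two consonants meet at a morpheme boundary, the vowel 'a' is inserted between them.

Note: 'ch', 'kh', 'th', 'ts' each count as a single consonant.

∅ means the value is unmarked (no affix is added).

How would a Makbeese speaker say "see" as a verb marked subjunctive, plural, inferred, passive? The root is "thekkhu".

mood = subjunctive: zero marking, form stays thekkhu.
Attach number plural -bu (after vowel 'u') → thekkhubu.
Attach evidentiality inferred -o → thekkhubuo.
Attach voice passive -thu → thekkhubuothu.
Vowel harmony: no change.
Epenthesis: no change.

thekkhubuothu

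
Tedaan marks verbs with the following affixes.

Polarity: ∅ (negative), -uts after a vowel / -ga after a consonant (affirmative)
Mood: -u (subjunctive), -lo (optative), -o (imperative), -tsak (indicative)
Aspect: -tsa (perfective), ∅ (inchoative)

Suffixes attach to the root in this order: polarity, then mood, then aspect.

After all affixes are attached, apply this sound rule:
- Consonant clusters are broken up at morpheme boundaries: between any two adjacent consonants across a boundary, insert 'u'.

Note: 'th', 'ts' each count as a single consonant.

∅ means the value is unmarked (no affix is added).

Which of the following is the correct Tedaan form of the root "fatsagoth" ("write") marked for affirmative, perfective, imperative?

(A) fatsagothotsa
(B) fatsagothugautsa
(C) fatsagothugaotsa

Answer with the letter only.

C

Attach polarity affirmative -ga (after consonant 'th') → fatsagothga.
Attach mood imperative -o → fatsagothgao.
Attach aspect perfective -tsa → fatsagothgaotsa.
Apply epenthesis: fatsagothgaotsa → fatsagothugaotsa.
So the correct form is fatsagothugaotsa, option (C).
(B) fatsagothugautsa is wrong: it uses subjunctive instead of imperative for mood.
(A) fatsagothotsa is wrong: it uses negative instead of affirmative for polarity.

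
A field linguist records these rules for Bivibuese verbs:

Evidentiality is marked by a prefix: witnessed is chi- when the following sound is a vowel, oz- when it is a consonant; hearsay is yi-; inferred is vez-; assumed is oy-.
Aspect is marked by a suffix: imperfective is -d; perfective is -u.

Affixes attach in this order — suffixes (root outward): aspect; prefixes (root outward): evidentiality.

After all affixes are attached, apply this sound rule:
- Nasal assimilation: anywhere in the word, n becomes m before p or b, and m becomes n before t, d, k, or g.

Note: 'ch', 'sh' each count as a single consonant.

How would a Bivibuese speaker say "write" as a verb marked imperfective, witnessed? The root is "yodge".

Attach evidentiality witnessed oz- (before consonant 'y') → ozyodge.
Attach aspect imperfective -d → ozyodged.
Nasal assimilation: no change.

ozyodged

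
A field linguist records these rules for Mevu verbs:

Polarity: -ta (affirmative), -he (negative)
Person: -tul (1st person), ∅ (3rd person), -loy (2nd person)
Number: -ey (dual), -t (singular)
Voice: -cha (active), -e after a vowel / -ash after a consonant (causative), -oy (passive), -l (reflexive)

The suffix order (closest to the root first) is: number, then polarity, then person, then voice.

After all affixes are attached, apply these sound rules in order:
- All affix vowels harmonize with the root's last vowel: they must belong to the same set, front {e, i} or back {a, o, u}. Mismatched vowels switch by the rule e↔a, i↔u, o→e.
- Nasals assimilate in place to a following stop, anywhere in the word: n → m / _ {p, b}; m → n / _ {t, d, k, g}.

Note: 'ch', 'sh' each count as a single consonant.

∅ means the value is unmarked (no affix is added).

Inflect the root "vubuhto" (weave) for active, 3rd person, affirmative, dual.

vubuhtoaytacha

Attach number dual -ey → vubuhtoey.
Attach polarity affirmative -ta → vubuhtoeyta.
person = 3rd person: zero marking, form stays vubuhtoeyta.
Attach voice active -cha → vubuhtoeytacha.
Apply vowel harmony: vubuhtoeytacha → vubuhtoaytacha.
Nasal assimilation: no change.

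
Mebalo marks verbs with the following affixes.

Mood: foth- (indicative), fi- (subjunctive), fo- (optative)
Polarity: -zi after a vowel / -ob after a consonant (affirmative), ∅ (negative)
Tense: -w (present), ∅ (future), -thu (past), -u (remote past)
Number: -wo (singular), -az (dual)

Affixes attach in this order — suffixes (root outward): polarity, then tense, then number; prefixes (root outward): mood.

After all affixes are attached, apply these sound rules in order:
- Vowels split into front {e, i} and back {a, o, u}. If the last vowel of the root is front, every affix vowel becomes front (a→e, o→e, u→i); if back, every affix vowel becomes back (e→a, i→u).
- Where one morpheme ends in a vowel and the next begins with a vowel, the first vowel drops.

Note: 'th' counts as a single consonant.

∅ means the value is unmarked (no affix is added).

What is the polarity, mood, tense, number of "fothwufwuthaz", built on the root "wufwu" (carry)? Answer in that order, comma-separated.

negative, indicative, past, dual

Segment: foth-wufwu-thu-az.
polarity: ∅ → negative.
mood: foth- → indicative.
tense: -thu → past.
number: -az → dual.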